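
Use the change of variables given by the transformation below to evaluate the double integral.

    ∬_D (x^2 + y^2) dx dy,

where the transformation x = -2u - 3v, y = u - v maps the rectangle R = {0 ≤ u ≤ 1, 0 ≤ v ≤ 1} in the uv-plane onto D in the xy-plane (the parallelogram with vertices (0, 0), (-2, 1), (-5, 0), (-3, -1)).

Compute the Jacobian determinant of (x, y) with respect to (u, v):

    ∂(x,y)/∂(u,v) = | -2  -3 | = (-2)(-1) - (-3)(1) = 5.
                   | 1  -1 |

Its absolute value is |J| = 5 (the area scaling factor).

Substituting x = -2u - 3v, y = u - v into the integrand,

    x^2 + y^2 → 5u^2 + 10u v + 10v^2,

so the integral becomes

    ∬_R (5u^2 + 10u v + 10v^2) · |J| du dv = ∫_0^1 ∫_0^1 (25u^2 + 50u v + 50v^2) dv du.

Inner (v): 25u^2 + 25u + 50/3.
Outer (u): 75/2.

Therefore ∬_D (x^2 + y^2) dx dy = 75/2.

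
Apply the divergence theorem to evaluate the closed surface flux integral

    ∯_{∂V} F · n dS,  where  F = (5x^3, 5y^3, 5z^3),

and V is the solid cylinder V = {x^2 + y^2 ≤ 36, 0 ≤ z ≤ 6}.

By the divergence theorem,

    ∯_{∂V} F · n dS = ∭_V (∇ · F) dV.

Compute the divergence:
    ∇ · F = ∂F_x/∂x + ∂F_y/∂y + ∂F_z/∂z = 15x^2 + 15y^2 + 15z^2.

In cylindrical coordinates, x = r cos(θ), y = r sin(θ), z = z, dV = r dr dθ dz, with 0 ≤ r ≤ 6, 0 ≤ θ ≤ 2π, 0 ≤ z ≤ 6.

The integrand, after substitution and multiplying by the volume element, becomes (15r^2 + 15z^2) · r, so

    ∭_V (∇·F) dV = ∫_0^{2π} ∫_0^{6} ∫_0^{6} (15r^2 + 15z^2) · r dz dr dθ.

Inner (z from 0 to 6): 90r (r^2 + 12).
Middle (r from 0 to 6): 48600.
Outer (θ from 0 to 2π): 97200π.

Therefore ∯_{∂V} F · n dS = 97200π.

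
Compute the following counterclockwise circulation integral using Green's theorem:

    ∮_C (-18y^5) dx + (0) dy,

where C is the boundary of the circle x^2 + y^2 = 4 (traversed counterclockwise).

Green's theorem converts the closed line integral into a double integral over the enclosed region D:

    ∮_C P dx + Q dy = ∬_D (∂Q/∂x - ∂P/∂y) dA.

Here P = -18y^5, Q = 0, so

    ∂Q/∂x = 0,    ∂P/∂y = -90y^4,
    ∂Q/∂x - ∂P/∂y = 90y^4.

D is the region x^2 + y^2 ≤ 4. Evaluating the double integral:

In polar coordinates (x = r cos θ, y = r sin θ, dA = r dr dθ) the integrand becomes 90r^4sin(θ)^4, so

    ∬_D (90y^4) dA = ∫_0^{2π} ∫_0^{2} (90r^4sin(θ)^4) · r dr dθ.

Inner (r from 0 to 2): 960sin(θ)^4.
Outer (θ from 0 to 2π): 720π.

Therefore ∮_C P dx + Q dy = 720π.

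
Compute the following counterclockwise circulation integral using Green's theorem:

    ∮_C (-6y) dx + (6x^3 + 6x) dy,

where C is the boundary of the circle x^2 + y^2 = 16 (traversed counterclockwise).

Green's theorem converts the closed line integral into a double integral over the enclosed region D:

    ∮_C P dx + Q dy = ∬_D (∂Q/∂x - ∂P/∂y) dA.

Here P = -6y, Q = 6x^3 + 6x, so

    ∂Q/∂x = 18x^2 + 6,    ∂P/∂y = -6,
    ∂Q/∂x - ∂P/∂y = 18x^2 + 12.

D is the region x^2 + y^2 ≤ 16. Evaluating the double integral:

In polar coordinates (x = r cos θ, y = r sin θ, dA = r dr dθ) the integrand becomes 18r^2cos(θ)^2 + 12, so

    ∬_D (18x^2 + 12) dA = ∫_0^{2π} ∫_0^{4} (18r^2cos(θ)^2 + 12) · r dr dθ.

Inner (r from 0 to 4): 1152cos(θ)^2 + 96.
Outer (θ from 0 to 2π): 1344π.

Therefore ∮_C P dx + Q dy = 1344π.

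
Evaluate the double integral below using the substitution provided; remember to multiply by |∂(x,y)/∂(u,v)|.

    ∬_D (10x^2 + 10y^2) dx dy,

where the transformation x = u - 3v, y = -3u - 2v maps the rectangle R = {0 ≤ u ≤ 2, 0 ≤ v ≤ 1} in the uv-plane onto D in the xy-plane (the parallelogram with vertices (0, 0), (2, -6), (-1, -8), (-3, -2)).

Compute the Jacobian determinant of (x, y) with respect to (u, v):

    ∂(x,y)/∂(u,v) = | 1  -3 | = (1)(-2) - (-3)(-3) = -11.
                   | -3  -2 |

Its absolute value is |J| = 11 (the area scaling factor).

Substituting x = u - 3v, y = -3u - 2v into the integrand,

    10x^2 + 10y^2 → 100u^2 + 60u v + 130v^2,

so the integral becomes

    ∬_R (100u^2 + 60u v + 130v^2) · |J| du dv = ∫_0^2 ∫_0^1 (1100u^2 + 660u v + 1430v^2) dv du.

Inner (v): 1100u^2 + 330u + 1430/3.
Outer (u): 13640/3.

Therefore ∬_D (10x^2 + 10y^2) dx dy = 13640/3.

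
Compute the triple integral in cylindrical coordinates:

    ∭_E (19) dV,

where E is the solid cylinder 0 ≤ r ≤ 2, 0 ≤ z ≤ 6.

In cylindrical coordinates, x = r cos(θ), y = r sin(θ), z = z, and dV = r dr dθ dz.

The integrand becomes 19, so

    ∭_E (19) dV = ∫_{0}^{2π} ∫_{0}^{2} ∫_{0}^{6} (19) · r dz dr dθ.

Inner (z): 114r.
Middle (r from 0 to 2): 228.
Outer (θ): 456π.

Therefore the triple integral equals 456π.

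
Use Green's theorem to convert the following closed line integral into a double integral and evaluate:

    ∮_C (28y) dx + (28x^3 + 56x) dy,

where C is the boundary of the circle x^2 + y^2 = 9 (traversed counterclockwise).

Green's theorem converts the closed line integral into a double integral over the enclosed region D:

    ∮_C P dx + Q dy = ∬_D (∂Q/∂x - ∂P/∂y) dA.

Here P = 28y, Q = 28x^3 + 56x, so

    ∂Q/∂x = 84x^2 + 56,    ∂P/∂y = 28,
    ∂Q/∂x - ∂P/∂y = 84x^2 + 28.

D is the region x^2 + y^2 ≤ 9. Evaluating the double integral:

In polar coordinates (x = r cos θ, y = r sin θ, dA = r dr dθ) the integrand becomes 84r^2cos(θ)^2 + 28, so

    ∬_D (84x^2 + 28) dA = ∫_0^{2π} ∫_0^{3} (84r^2cos(θ)^2 + 28) · r dr dθ.

Inner (r from 0 to 3): 1701cos(θ)^2 + 126.
Outer (θ from 0 to 2π): 1953π.

Therefore ∮_C P dx + Q dy = 1953π.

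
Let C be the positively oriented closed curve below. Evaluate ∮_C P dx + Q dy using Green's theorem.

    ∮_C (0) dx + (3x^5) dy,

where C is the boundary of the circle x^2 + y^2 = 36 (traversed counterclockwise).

Green's theorem converts the closed line integral into a double integral over the enclosed region D:

    ∮_C P dx + Q dy = ∬_D (∂Q/∂x - ∂P/∂y) dA.

Here P = 0, Q = 3x^5, so

    ∂Q/∂x = 15x^4,    ∂P/∂y = 0,
    ∂Q/∂x - ∂P/∂y = 15x^4.

D is the region x^2 + y^2 ≤ 36. Evaluating the double integral:

In polar coordinates (x = r cos θ, y = r sin θ, dA = r dr dθ) the integrand becomes 15r^4cos(θ)^4, so

    ∬_D (15x^4) dA = ∫_0^{2π} ∫_0^{6} (15r^4cos(θ)^4) · r dr dθ.

Inner (r from 0 to 6): 116640cos(θ)^4.
Outer (θ from 0 to 2π): 87480π.

Therefore ∮_C P dx + Q dy = 87480π.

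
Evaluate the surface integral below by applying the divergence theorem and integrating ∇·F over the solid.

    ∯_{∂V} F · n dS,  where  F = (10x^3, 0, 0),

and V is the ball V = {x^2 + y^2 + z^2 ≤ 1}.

By the divergence theorem,

    ∯_{∂V} F · n dS = ∭_V (∇ · F) dV.

Compute the divergence:
    ∇ · F = ∂F_x/∂x + ∂F_y/∂y + ∂F_z/∂z = 30x^2 + 0 + 0 = 30x^2.

In spherical coordinates, x = ρ sin(φ) cos(θ), y = ρ sin(φ) sin(θ), z = ρ cos(φ), dV = ρ^2 sin(φ) dρ dφ dθ, with 0 ≤ ρ ≤ 1, 0 ≤ φ ≤ π, 0 ≤ θ ≤ 2π.

The integrand, after substitution and multiplying by the volume element, becomes (30ρ^2sin(φ)^2cos(θ)^2) · ρ^2 sin(φ), so

    ∭_V (∇·F) dV = ∫_0^{2π} ∫_0^{π} ∫_0^{1} (30ρ^2sin(φ)^2cos(θ)^2) · ρ^2 sin(φ) dρ dφ dθ.

Inner (ρ from 0 to 1): 6sin(φ)^3cos(θ)^2.
Middle (φ from 0 to π): 8cos(θ)^2.
Outer (θ from 0 to 2π): 8π.

Therefore ∯_{∂V} F · n dS = 8π.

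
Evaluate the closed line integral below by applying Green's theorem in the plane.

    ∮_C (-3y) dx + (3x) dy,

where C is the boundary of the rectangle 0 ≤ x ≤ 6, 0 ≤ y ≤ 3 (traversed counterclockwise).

Green's theorem converts the closed line integral into a double integral over the enclosed region D:

    ∮_C P dx + Q dy = ∬_D (∂Q/∂x - ∂P/∂y) dA.

Here P = -3y, Q = 3x, so

    ∂Q/∂x = 3,    ∂P/∂y = -3,
    ∂Q/∂x - ∂P/∂y = 6.

D is the region 0 ≤ x ≤ 6, 0 ≤ y ≤ 3. Evaluating the double integral:

    ∬_D (6) dA = ∫_0^{6} ∫_0^{3} (6) dy dx.

Inner (y from 0 to 3): 18.
Outer (x from 0 to 6): 108.

Therefore ∮_C P dx + Q dy = 108.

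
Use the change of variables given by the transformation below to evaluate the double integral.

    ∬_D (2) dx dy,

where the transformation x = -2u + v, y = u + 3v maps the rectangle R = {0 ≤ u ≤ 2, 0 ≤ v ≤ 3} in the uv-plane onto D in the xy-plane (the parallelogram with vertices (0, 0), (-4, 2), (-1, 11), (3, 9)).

Compute the Jacobian determinant of (x, y) with respect to (u, v):

    ∂(x,y)/∂(u,v) = | -2  1 | = (-2)(3) - (1)(1) = -7.
                   | 1  3 |

Its absolute value is |J| = 7 (the area scaling factor).

Substituting x = -2u + v, y = u + 3v into the integrand,

    2 → 2,

so the integral becomes

    ∬_R (2) · |J| du dv = ∫_0^2 ∫_0^3 (14) dv du.

Inner (v): 42.
Outer (u): 84.

Therefore ∬_D (2) dx dy = 84.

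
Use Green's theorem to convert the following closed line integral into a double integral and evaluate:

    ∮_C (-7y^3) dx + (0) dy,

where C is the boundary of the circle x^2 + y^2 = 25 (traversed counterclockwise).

Green's theorem converts the closed line integral into a double integral over the enclosed region D:

    ∮_C P dx + Q dy = ∬_D (∂Q/∂x - ∂P/∂y) dA.

Here P = -7y^3, Q = 0, so

    ∂Q/∂x = 0,    ∂P/∂y = -21y^2,
    ∂Q/∂x - ∂P/∂y = 21y^2.

D is the region x^2 + y^2 ≤ 25. Evaluating the double integral:

In polar coordinates (x = r cos θ, y = r sin θ, dA = r dr dθ) the integrand becomes 21r^2sin(θ)^2, so

    ∬_D (21y^2) dA = ∫_0^{2π} ∫_0^{5} (21r^2sin(θ)^2) · r dr dθ.

Inner (r from 0 to 5): 13125sin(θ)^2/4.
Outer (θ from 0 to 2π): 13125π/4.

Therefore ∮_C P dx + Q dy = 13125π/4.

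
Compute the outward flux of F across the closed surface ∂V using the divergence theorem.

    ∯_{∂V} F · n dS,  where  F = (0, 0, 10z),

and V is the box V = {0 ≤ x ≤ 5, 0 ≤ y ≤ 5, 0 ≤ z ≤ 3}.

By the divergence theorem,

    ∯_{∂V} F · n dS = ∭_V (∇ · F) dV.

Compute the divergence:
    ∇ · F = ∂F_x/∂x + ∂F_y/∂y + ∂F_z/∂z = 0 + 0 + 10 = 10.

V is a rectangular box, so dV = dx dy dz with 0 ≤ x ≤ 5, 0 ≤ y ≤ 5, 0 ≤ z ≤ 3.

Integrate (10) over V as an iterated integral:

    ∭_V (∇·F) dV = ∫_0^{5} ∫_0^{5} ∫_0^{3} (10) dz dy dx.

Inner (z from 0 to 3): 30.
Middle (y from 0 to 5): 150.
Outer (x from 0 to 5): 750.

Therefore ∯_{∂V} F · n dS = 750.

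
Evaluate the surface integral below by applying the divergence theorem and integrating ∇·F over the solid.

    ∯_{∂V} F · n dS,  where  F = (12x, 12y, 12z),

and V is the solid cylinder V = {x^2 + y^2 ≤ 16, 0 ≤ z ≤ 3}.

By the divergence theorem,

    ∯_{∂V} F · n dS = ∭_V (∇ · F) dV.

Compute the divergence:
    ∇ · F = ∂F_x/∂x + ∂F_y/∂y + ∂F_z/∂z = 12 + 12 + 12 = 36.

In cylindrical coordinates, x = r cos(θ), y = r sin(θ), z = z, dV = r dr dθ dz, with 0 ≤ r ≤ 4, 0 ≤ θ ≤ 2π, 0 ≤ z ≤ 3.

The integrand, after substitution and multiplying by the volume element, becomes (36) · r, so

    ∭_V (∇·F) dV = ∫_0^{2π} ∫_0^{4} ∫_0^{3} (36) · r dz dr dθ.

Inner (z from 0 to 3): 108r.
Middle (r from 0 to 4): 864.
Outer (θ from 0 to 2π): 1728π.

Therefore ∯_{∂V} F · n dS = 1728π.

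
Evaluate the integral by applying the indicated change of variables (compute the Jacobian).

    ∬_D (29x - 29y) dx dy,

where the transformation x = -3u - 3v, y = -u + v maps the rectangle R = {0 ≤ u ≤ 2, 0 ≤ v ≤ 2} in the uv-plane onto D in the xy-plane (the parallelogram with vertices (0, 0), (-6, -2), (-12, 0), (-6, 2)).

Compute the Jacobian determinant of (x, y) with respect to (u, v):

    ∂(x,y)/∂(u,v) = | -3  -3 | = (-3)(1) - (-3)(-1) = -6.
                   | -1  1 |

Its absolute value is |J| = 6 (the area scaling factor).

Substituting x = -3u - 3v, y = -u + v into the integrand,

    29x - 29y → -58u - 116v,

so the integral becomes

    ∬_R (-58u - 116v) · |J| du dv = ∫_0^2 ∫_0^2 (-348u - 696v) dv du.

Inner (v): -696u - 1392.
Outer (u): -4176.

Therefore ∬_D (29x - 29y) dx dy = -4176.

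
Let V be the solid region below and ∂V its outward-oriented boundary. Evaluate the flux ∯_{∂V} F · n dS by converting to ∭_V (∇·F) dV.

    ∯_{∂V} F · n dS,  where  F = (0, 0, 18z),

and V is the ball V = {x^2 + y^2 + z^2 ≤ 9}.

By the divergence theorem,

    ∯_{∂V} F · n dS = ∭_V (∇ · F) dV.

Compute the divergence:
    ∇ · F = ∂F_x/∂x + ∂F_y/∂y + ∂F_z/∂z = 0 + 0 + 18 = 18.

In spherical coordinates, x = ρ sin(φ) cos(θ), y = ρ sin(φ) sin(θ), z = ρ cos(φ), dV = ρ^2 sin(φ) dρ dφ dθ, with 0 ≤ ρ ≤ 3, 0 ≤ φ ≤ π, 0 ≤ θ ≤ 2π.

The integrand, after substitution and multiplying by the volume element, becomes (18) · ρ^2 sin(φ), so

    ∭_V (∇·F) dV = ∫_0^{2π} ∫_0^{π} ∫_0^{3} (18) · ρ^2 sin(φ) dρ dφ dθ.

Inner (ρ from 0 to 3): 162sin(φ).
Middle (φ from 0 to π): 324.
Outer (θ from 0 to 2π): 648π.

Therefore ∯_{∂V} F · n dS = 648π.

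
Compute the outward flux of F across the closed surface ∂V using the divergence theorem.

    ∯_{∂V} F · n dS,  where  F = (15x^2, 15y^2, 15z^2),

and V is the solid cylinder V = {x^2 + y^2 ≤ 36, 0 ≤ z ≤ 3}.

By the divergence theorem,

    ∯_{∂V} F · n dS = ∭_V (∇ · F) dV.

Compute the divergence:
    ∇ · F = ∂F_x/∂x + ∂F_y/∂y + ∂F_z/∂z = 30x + 30y + 30z.

In cylindrical coordinates, x = r cos(θ), y = r sin(θ), z = z, dV = r dr dθ dz, with 0 ≤ r ≤ 6, 0 ≤ θ ≤ 2π, 0 ≤ z ≤ 3.

The integrand, after substitution and multiplying by the volume element, becomes (30sqrt(2)r sin(θ + π/4) + 30z) · r, so

    ∭_V (∇·F) dV = ∫_0^{2π} ∫_0^{6} ∫_0^{3} (30sqrt(2)r sin(θ + π/4) + 30z) · r dz dr dθ.

Inner (z from 0 to 3): 45r (2sqrt(2)r sin(θ + π/4) + 3).
Middle (r from 0 to 6): 6480sqrt(2)sin(θ + π/4) + 2430.
Outer (θ from 0 to 2π): 4860π.

Therefore ∯_{∂V} F · n dS = 4860π.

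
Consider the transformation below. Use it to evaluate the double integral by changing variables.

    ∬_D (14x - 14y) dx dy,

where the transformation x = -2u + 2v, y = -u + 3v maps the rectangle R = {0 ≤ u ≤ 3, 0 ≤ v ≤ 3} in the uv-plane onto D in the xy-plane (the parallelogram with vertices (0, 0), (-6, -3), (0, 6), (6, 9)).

Compute the Jacobian determinant of (x, y) with respect to (u, v):

    ∂(x,y)/∂(u,v) = | -2  2 | = (-2)(3) - (2)(-1) = -4.
                   | -1  3 |

Its absolute value is |J| = 4 (the area scaling factor).

Substituting x = -2u + 2v, y = -u + 3v into the integrand,

    14x - 14y → -14u - 14v,

so the integral becomes

    ∬_R (-14u - 14v) · |J| du dv = ∫_0^3 ∫_0^3 (-56u - 56v) dv du.

Inner (v): -168u - 252.
Outer (u): -1512.

Therefore ∬_D (14x - 14y) dx dy = -1512.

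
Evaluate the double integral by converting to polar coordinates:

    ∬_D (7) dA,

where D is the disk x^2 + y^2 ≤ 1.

The region D is 0 ≤ r ≤ 1, 0 ≤ θ ≤ 2π in polar coordinates, where x = r cos(θ), y = r sin(θ), and dA = r dr dθ.

Under the substitution, the integrand becomes 7, so

    ∬_D (7) dA = ∫_{0}^{2π} ∫_{0}^{1} (7) · r dr dθ.

Inner integral (in r): ∫_{0}^{1} (7) · r dr = 7/2.

Outer integral (in θ): ∫_{0}^{2π} (7/2) dθ = 7π.

Therefore ∬_D (7) dA = 7π.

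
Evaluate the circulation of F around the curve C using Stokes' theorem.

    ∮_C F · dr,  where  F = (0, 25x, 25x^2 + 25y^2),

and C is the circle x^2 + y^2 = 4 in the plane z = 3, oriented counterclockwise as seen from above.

Let S be the flat disk x^2 + y^2 ≤ 4 in the plane z = 3, with upward unit normal n̂ = ẑ. By Stokes' theorem,

    ∮_C F · dr = ∬_S (∇ × F) · n̂ dS = ∬_D (curl F)_z dA,

where D is the disk x^2 + y^2 ≤ 4.

Compute the curl of F = (0, 25x, 25x^2 + 25y^2):
    (∇ × F)_x = ∂F_z/∂y - ∂F_y/∂z = 50y,
    (∇ × F)_y = ∂F_x/∂z - ∂F_z/∂x = -50x,
    (∇ × F)_z = ∂F_y/∂x - ∂F_x/∂y = 25.

On z = 3, (curl F)_z = 25.

Convert to polar (x = r cos θ, y = r sin θ, dA = r dr dθ); the integrand becomes 25, so

    ∬_D (curl F)_z dA = ∫_0^{2π} ∫_0^{2} (25) · r dr dθ.

Inner (r from 0 to 2): 50.
Outer (θ from 0 to 2π): 100π.

Therefore ∮_C F · dr = 100π.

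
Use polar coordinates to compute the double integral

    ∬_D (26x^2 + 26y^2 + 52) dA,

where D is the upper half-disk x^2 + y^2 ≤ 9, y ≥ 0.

The region D is 0 ≤ r ≤ 3, 0 ≤ θ ≤ π in polar coordinates, where x = r cos(θ), y = r sin(θ), and dA = r dr dθ.

Under the substitution, the integrand becomes 26r^2 + 52, so

    ∬_D (26x^2 + 26y^2 + 52) dA = ∫_{0}^{π} ∫_{0}^{3} (26r^2 + 52) · r dr dθ.

Inner integral (in r): ∫_{0}^{3} (26r^2 + 52) · r dr = 1521/2.

Outer integral (in θ): ∫_{0}^{π} (1521/2) dθ = 1521π/2.

Therefore ∬_D (26x^2 + 26y^2 + 52) dA = 1521π/2.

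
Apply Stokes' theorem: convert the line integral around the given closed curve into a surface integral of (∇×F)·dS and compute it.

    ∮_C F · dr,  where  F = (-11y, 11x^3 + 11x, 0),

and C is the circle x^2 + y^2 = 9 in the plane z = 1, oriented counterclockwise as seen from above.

Let S be the flat disk x^2 + y^2 ≤ 9 in the plane z = 1, with upward unit normal n̂ = ẑ. By Stokes' theorem,

    ∮_C F · dr = ∬_S (∇ × F) · n̂ dS = ∬_D (curl F)_z dA,

where D is the disk x^2 + y^2 ≤ 9.

Compute the curl of F = (-11y, 11x^3 + 11x, 0):
    (∇ × F)_x = ∂F_z/∂y - ∂F_y/∂z = 0,
    (∇ × F)_y = ∂F_x/∂z - ∂F_z/∂x = 0,
    (∇ × F)_z = ∂F_y/∂x - ∂F_x/∂y = 33x^2 + 22.

On z = 1, (curl F)_z = 33x^2 + 22.

Convert to polar (x = r cos θ, y = r sin θ, dA = r dr dθ); the integrand becomes 33r^2cos(θ)^2 + 22, so

    ∬_D (curl F)_z dA = ∫_0^{2π} ∫_0^{3} (33r^2cos(θ)^2 + 22) · r dr dθ.

Inner (r from 0 to 3): 2673cos(θ)^2/4 + 99.
Outer (θ from 0 to 2π): 3465π/4.

Therefore ∮_C F · dr = 3465π/4.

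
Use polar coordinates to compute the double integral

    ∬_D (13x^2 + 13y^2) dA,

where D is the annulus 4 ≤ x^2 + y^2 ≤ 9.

The region D is 2 ≤ r ≤ 3, 0 ≤ θ ≤ 2π in polar coordinates, where x = r cos(θ), y = r sin(θ), and dA = r dr dθ.

Under the substitution, the integrand becomes 13r^2, so

    ∬_D (13x^2 + 13y^2) dA = ∫_{0}^{2π} ∫_{2}^{3} (13r^2) · r dr dθ.

Inner integral (in r): ∫_{2}^{3} (13r^2) · r dr = 845/4.

Outer integral (in θ): ∫_{0}^{2π} (845/4) dθ = 845π/2.

Therefore ∬_D (13x^2 + 13y^2) dA = 845π/2.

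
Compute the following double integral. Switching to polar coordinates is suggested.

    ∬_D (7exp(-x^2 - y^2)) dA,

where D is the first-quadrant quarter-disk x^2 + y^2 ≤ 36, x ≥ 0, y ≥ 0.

The region D is 0 ≤ r ≤ 6, 0 ≤ θ ≤ π/2 in polar coordinates, where x = r cos(θ), y = r sin(θ), and dA = r dr dθ.

Under the substitution, the integrand becomes 7exp(-r^2), so

    ∬_D (7exp(-x^2 - y^2)) dA = ∫_{0}^{π/2} ∫_{0}^{6} (7exp(-r^2)) · r dr dθ.

Inner integral (in r): ∫_{0}^{6} (7exp(-r^2)) · r dr = 7/2 - 7exp(-36)/2.

Outer integral (in θ): ∫_{0}^{π/2} (7/2 - 7exp(-36)/2) dθ = -7π (1 - exp(36))exp(-36)/4.

Therefore ∬_D (7exp(-x^2 - y^2)) dA = -7π (1 - exp(36))exp(-36)/4.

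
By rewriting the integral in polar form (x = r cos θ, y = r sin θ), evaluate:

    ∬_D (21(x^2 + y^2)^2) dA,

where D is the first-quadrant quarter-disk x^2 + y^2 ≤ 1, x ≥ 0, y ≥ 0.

The region D is 0 ≤ r ≤ 1, 0 ≤ θ ≤ π/2 in polar coordinates, where x = r cos(θ), y = r sin(θ), and dA = r dr dθ.

Under the substitution, the integrand becomes 21r^4, so

    ∬_D (21(x^2 + y^2)^2) dA = ∫_{0}^{π/2} ∫_{0}^{1} (21r^4) · r dr dθ.

Inner integral (in r): ∫_{0}^{1} (21r^4) · r dr = 7/2.

Outer integral (in θ): ∫_{0}^{π/2} (7/2) dθ = 7π/4.

Therefore ∬_D (21(x^2 + y^2)^2) dA = 7π/4.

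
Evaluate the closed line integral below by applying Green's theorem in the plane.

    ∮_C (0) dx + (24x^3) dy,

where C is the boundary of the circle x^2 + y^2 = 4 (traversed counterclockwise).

Green's theorem converts the closed line integral into a double integral over the enclosed region D:

    ∮_C P dx + Q dy = ∬_D (∂Q/∂x - ∂P/∂y) dA.

Here P = 0, Q = 24x^3, so

    ∂Q/∂x = 72x^2,    ∂P/∂y = 0,
    ∂Q/∂x - ∂P/∂y = 72x^2.

D is the region x^2 + y^2 ≤ 4. Evaluating the double integral:

In polar coordinates (x = r cos θ, y = r sin θ, dA = r dr dθ) the integrand becomes 72r^2cos(θ)^2, so

    ∬_D (72x^2) dA = ∫_0^{2π} ∫_0^{2} (72r^2cos(θ)^2) · r dr dθ.

Inner (r from 0 to 2): 288cos(θ)^2.
Outer (θ from 0 to 2π): 288π.

Therefore ∮_C P dx + Q dy = 288π.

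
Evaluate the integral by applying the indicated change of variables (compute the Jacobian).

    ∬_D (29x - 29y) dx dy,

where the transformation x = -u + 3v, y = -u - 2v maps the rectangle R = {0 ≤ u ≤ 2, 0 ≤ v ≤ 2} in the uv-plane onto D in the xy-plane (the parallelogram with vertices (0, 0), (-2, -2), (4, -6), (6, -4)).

Compute the Jacobian determinant of (x, y) with respect to (u, v):

    ∂(x,y)/∂(u,v) = | -1  3 | = (-1)(-2) - (3)(-1) = 5.
                   | -1  -2 |

Its absolute value is |J| = 5 (the area scaling factor).

Substituting x = -u + 3v, y = -u - 2v into the integrand,

    29x - 29y → 145v,

so the integral becomes

    ∬_R (145v) · |J| du dv = ∫_0^2 ∫_0^2 (725v) dv du.

Inner (v): 1450.
Outer (u): 2900.

Therefore ∬_D (29x - 29y) dx dy = 2900.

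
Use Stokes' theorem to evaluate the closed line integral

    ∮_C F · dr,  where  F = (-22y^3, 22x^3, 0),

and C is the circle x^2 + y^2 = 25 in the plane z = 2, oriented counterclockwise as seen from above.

Let S be the flat disk x^2 + y^2 ≤ 25 in the plane z = 2, with upward unit normal n̂ = ẑ. By Stokes' theorem,

    ∮_C F · dr = ∬_S (∇ × F) · n̂ dS = ∬_D (curl F)_z dA,

where D is the disk x^2 + y^2 ≤ 25.

Compute the curl of F = (-22y^3, 22x^3, 0):
    (∇ × F)_x = ∂F_z/∂y - ∂F_y/∂z = 0,
    (∇ × F)_y = ∂F_x/∂z - ∂F_z/∂x = 0,
    (∇ × F)_z = ∂F_y/∂x - ∂F_x/∂y = 66x^2 + 66y^2.

On z = 2, (curl F)_z = 66x^2 + 66y^2.

Convert to polar (x = r cos θ, y = r sin θ, dA = r dr dθ); the integrand becomes 66r^2, so

    ∬_D (curl F)_z dA = ∫_0^{2π} ∫_0^{5} (66r^2) · r dr dθ.

Inner (r from 0 to 5): 20625/2.
Outer (θ from 0 to 2π): 20625π.

Therefore ∮_C F · dr = 20625π.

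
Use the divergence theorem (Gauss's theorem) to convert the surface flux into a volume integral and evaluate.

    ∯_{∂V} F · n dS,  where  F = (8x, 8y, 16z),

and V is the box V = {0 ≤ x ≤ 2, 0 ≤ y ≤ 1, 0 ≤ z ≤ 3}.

By the divergence theorem,

    ∯_{∂V} F · n dS = ∭_V (∇ · F) dV.

Compute the divergence:
    ∇ · F = ∂F_x/∂x + ∂F_y/∂y + ∂F_z/∂z = 8 + 8 + 16 = 32.

V is a rectangular box, so dV = dx dy dz with 0 ≤ x ≤ 2, 0 ≤ y ≤ 1, 0 ≤ z ≤ 3.

Integrate (32) over V as an iterated integral:

    ∭_V (∇·F) dV = ∫_0^{2} ∫_0^{1} ∫_0^{3} (32) dz dy dx.

Inner (z from 0 to 3): 96.
Middle (y from 0 to 1): 96.
Outer (x from 0 to 2): 192.

Therefore ∯_{∂V} F · n dS = 192.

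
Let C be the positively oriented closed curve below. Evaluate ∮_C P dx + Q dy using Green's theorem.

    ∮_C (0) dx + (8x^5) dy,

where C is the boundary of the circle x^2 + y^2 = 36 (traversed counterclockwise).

Green's theorem converts the closed line integral into a double integral over the enclosed region D:

    ∮_C P dx + Q dy = ∬_D (∂Q/∂x - ∂P/∂y) dA.

Here P = 0, Q = 8x^5, so

    ∂Q/∂x = 40x^4,    ∂P/∂y = 0,
    ∂Q/∂x - ∂P/∂y = 40x^4.

D is the region x^2 + y^2 ≤ 36. Evaluating the double integral:

In polar coordinates (x = r cos θ, y = r sin θ, dA = r dr dθ) the integrand becomes 40r^4cos(θ)^4, so

    ∬_D (40x^4) dA = ∫_0^{2π} ∫_0^{6} (40r^4cos(θ)^4) · r dr dθ.

Inner (r from 0 to 6): 311040cos(θ)^4.
Outer (θ from 0 to 2π): 233280π.

Therefore ∮_C P dx + Q dy = 233280π.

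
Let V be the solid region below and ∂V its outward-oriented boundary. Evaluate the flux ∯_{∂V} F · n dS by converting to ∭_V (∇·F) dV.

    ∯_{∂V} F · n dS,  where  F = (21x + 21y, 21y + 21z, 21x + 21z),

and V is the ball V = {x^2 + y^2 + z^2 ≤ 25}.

By the divergence theorem,

    ∯_{∂V} F · n dS = ∭_V (∇ · F) dV.

Compute the divergence:
    ∇ · F = ∂F_x/∂x + ∂F_y/∂y + ∂F_z/∂z = 21 + 21 + 21 = 63.

In spherical coordinates, x = ρ sin(φ) cos(θ), y = ρ sin(φ) sin(θ), z = ρ cos(φ), dV = ρ^2 sin(φ) dρ dφ dθ, with 0 ≤ ρ ≤ 5, 0 ≤ φ ≤ π, 0 ≤ θ ≤ 2π.

The integrand, after substitution and multiplying by the volume element, becomes (63) · ρ^2 sin(φ), so

    ∭_V (∇·F) dV = ∫_0^{2π} ∫_0^{π} ∫_0^{5} (63) · ρ^2 sin(φ) dρ dφ dθ.

Inner (ρ from 0 to 5): 2625sin(φ).
Middle (φ from 0 to π): 5250.
Outer (θ from 0 to 2π): 10500π.

Therefore ∯_{∂V} F · n dS = 10500π.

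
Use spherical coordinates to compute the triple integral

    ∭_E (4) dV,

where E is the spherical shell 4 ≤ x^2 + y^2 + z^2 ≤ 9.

In spherical coordinates, x = ρ sin(φ) cos(θ), y = ρ sin(φ) sin(θ), z = ρ cos(φ), and dV = ρ^2 sin(φ) dρ dφ dθ.

The integrand becomes 4, so

    ∭_E (4) dV = ∫_{0}^{2π} ∫_{0}^{π} ∫_{2}^{3} (4) · ρ^2 sin(φ) dρ dφ dθ.

Inner (ρ): 76sin(φ)/3.
Middle (φ): 152/3.
Outer (θ): 304π/3.

Therefore the triple integral equals 304π/3.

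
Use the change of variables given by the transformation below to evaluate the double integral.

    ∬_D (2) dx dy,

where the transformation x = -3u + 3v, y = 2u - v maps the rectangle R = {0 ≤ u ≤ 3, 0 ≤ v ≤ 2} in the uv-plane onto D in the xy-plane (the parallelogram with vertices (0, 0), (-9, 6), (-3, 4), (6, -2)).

Compute the Jacobian determinant of (x, y) with respect to (u, v):

    ∂(x,y)/∂(u,v) = | -3  3 | = (-3)(-1) - (3)(2) = -3.
                   | 2  -1 |

Its absolute value is |J| = 3 (the area scaling factor).

Substituting x = -3u + 3v, y = 2u - v into the integrand,

    2 → 2,

so the integral becomes

    ∬_R (2) · |J| du dv = ∫_0^3 ∫_0^2 (6) dv du.

Inner (v): 12.
Outer (u): 36.

Therefore ∬_D (2) dx dy = 36.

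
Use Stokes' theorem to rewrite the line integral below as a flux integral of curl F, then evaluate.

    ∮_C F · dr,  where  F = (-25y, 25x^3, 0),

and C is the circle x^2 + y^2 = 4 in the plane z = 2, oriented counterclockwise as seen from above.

Let S be the flat disk x^2 + y^2 ≤ 4 in the plane z = 2, with upward unit normal n̂ = ẑ. By Stokes' theorem,

    ∮_C F · dr = ∬_S (∇ × F) · n̂ dS = ∬_D (curl F)_z dA,

where D is the disk x^2 + y^2 ≤ 4.

Compute the curl of F = (-25y, 25x^3, 0):
    (∇ × F)_x = ∂F_z/∂y - ∂F_y/∂z = 0,
    (∇ × F)_y = ∂F_x/∂z - ∂F_z/∂x = 0,
    (∇ × F)_z = ∂F_y/∂x - ∂F_x/∂y = 75x^2 + 25.

On z = 2, (curl F)_z = 75x^2 + 25.

Convert to polar (x = r cos θ, y = r sin θ, dA = r dr dθ); the integrand becomes 75r^2cos(θ)^2 + 25, so

    ∬_D (curl F)_z dA = ∫_0^{2π} ∫_0^{2} (75r^2cos(θ)^2 + 25) · r dr dθ.

Inner (r from 0 to 2): 300cos(θ)^2 + 50.
Outer (θ from 0 to 2π): 400π.

Therefore ∮_C F · dr = 400π.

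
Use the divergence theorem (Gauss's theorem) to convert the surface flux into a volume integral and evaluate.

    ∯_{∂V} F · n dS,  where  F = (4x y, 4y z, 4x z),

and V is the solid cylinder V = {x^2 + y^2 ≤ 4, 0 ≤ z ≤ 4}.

By the divergence theorem,

    ∯_{∂V} F · n dS = ∭_V (∇ · F) dV.

Compute the divergence:
    ∇ · F = ∂F_x/∂x + ∂F_y/∂y + ∂F_z/∂z = 4y + 4z + 4x = 4x + 4y + 4z.

In cylindrical coordinates, x = r cos(θ), y = r sin(θ), z = z, dV = r dr dθ dz, with 0 ≤ r ≤ 2, 0 ≤ θ ≤ 2π, 0 ≤ z ≤ 4.

The integrand, after substitution and multiplying by the volume element, becomes (4sqrt(2)r sin(θ + π/4) + 4z) · r, so

    ∭_V (∇·F) dV = ∫_0^{2π} ∫_0^{2} ∫_0^{4} (4sqrt(2)r sin(θ + π/4) + 4z) · r dz dr dθ.

Inner (z from 0 to 4): 16r (sqrt(2)r sin(θ + π/4) + 2).
Middle (r from 0 to 2): 128sqrt(2)sin(θ + π/4)/3 + 64.
Outer (θ from 0 to 2π): 128π.

Therefore ∯_{∂V} F · n dS = 128π.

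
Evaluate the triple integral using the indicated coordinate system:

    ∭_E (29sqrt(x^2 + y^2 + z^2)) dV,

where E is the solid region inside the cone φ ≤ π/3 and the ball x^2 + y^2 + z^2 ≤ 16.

In spherical coordinates, x = ρ sin(φ) cos(θ), y = ρ sin(φ) sin(θ), z = ρ cos(φ), and dV = ρ^2 sin(φ) dρ dφ dθ.

The integrand becomes 29ρ, so

    ∭_E (29sqrt(x^2 + y^2 + z^2)) dV = ∫_{0}^{2π} ∫_{0}^{π/3} ∫_{0}^{4} (29ρ) · ρ^2 sin(φ) dρ dφ dθ.

Inner (ρ): 1856sin(φ).
Middle (φ): 928.
Outer (θ): 1856π.

Therefore the triple integral equals 1856π.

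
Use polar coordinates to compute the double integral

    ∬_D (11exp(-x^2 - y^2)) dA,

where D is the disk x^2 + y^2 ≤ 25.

The region D is 0 ≤ r ≤ 5, 0 ≤ θ ≤ 2π in polar coordinates, where x = r cos(θ), y = r sin(θ), and dA = r dr dθ.

Under the substitution, the integrand becomes 11exp(-r^2), so

    ∬_D (11exp(-x^2 - y^2)) dA = ∫_{0}^{2π} ∫_{0}^{5} (11exp(-r^2)) · r dr dθ.

Inner integral (in r): ∫_{0}^{5} (11exp(-r^2)) · r dr = 11/2 - 11exp(-25)/2.

Outer integral (in θ): ∫_{0}^{2π} (11/2 - 11exp(-25)/2) dθ = -11π exp(-25) + 11π.

Therefore ∬_D (11exp(-x^2 - y^2)) dA = -11π exp(-25) + 11π.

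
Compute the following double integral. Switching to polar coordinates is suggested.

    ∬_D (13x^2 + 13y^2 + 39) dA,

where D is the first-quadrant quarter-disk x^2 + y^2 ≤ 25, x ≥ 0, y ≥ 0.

The region D is 0 ≤ r ≤ 5, 0 ≤ θ ≤ π/2 in polar coordinates, where x = r cos(θ), y = r sin(θ), and dA = r dr dθ.

Under the substitution, the integrand becomes 13r^2 + 39, so

    ∬_D (13x^2 + 13y^2 + 39) dA = ∫_{0}^{π/2} ∫_{0}^{5} (13r^2 + 39) · r dr dθ.

Inner integral (in r): ∫_{0}^{5} (13r^2 + 39) · r dr = 10075/4.

Outer integral (in θ): ∫_{0}^{π/2} (10075/4) dθ = 10075π/8.

Therefore ∬_D (13x^2 + 13y^2 + 39) dA = 10075π/8.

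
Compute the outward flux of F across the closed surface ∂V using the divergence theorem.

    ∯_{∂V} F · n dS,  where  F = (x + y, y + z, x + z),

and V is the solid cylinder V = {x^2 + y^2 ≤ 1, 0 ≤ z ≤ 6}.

By the divergence theorem,

    ∯_{∂V} F · n dS = ∭_V (∇ · F) dV.

Compute the divergence:
    ∇ · F = ∂F_x/∂x + ∂F_y/∂y + ∂F_z/∂z = 1 + 1 + 1 = 3.

In cylindrical coordinates, x = r cos(θ), y = r sin(θ), z = z, dV = r dr dθ dz, with 0 ≤ r ≤ 1, 0 ≤ θ ≤ 2π, 0 ≤ z ≤ 6.

The integrand, after substitution and multiplying by the volume element, becomes (3) · r, so

    ∭_V (∇·F) dV = ∫_0^{2π} ∫_0^{1} ∫_0^{6} (3) · r dz dr dθ.

Inner (z from 0 to 6): 18r.
Middle (r from 0 to 1): 9.
Outer (θ from 0 to 2π): 18π.

Therefore ∯_{∂V} F · n dS = 18π.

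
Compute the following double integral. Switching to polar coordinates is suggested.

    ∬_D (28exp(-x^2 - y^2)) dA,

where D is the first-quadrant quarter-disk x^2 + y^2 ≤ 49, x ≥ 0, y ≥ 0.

The region D is 0 ≤ r ≤ 7, 0 ≤ θ ≤ π/2 in polar coordinates, where x = r cos(θ), y = r sin(θ), and dA = r dr dθ.

Under the substitution, the integrand becomes 28exp(-r^2), so

    ∬_D (28exp(-x^2 - y^2)) dA = ∫_{0}^{π/2} ∫_{0}^{7} (28exp(-r^2)) · r dr dθ.

Inner integral (in r): ∫_{0}^{7} (28exp(-r^2)) · r dr = 14 - 14exp(-49).

Outer integral (in θ): ∫_{0}^{π/2} (14 - 14exp(-49)) dθ = -7π exp(-49) + 7π.

Therefore ∬_D (28exp(-x^2 - y^2)) dA = -7π exp(-49) + 7π.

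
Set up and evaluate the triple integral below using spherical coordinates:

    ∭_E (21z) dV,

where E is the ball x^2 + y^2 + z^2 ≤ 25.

In spherical coordinates, x = ρ sin(φ) cos(θ), y = ρ sin(φ) sin(θ), z = ρ cos(φ), and dV = ρ^2 sin(φ) dρ dφ dθ.

The integrand becomes 21ρ cos(φ), so

    ∭_E (21z) dV = ∫_{0}^{2π} ∫_{0}^{π} ∫_{0}^{5} (21ρ cos(φ)) · ρ^2 sin(φ) dρ dφ dθ.

Inner (ρ): 13125sin(2φ)/8.
Middle (φ): 0.
Outer (θ): 0.

Therefore the triple integral equals 0.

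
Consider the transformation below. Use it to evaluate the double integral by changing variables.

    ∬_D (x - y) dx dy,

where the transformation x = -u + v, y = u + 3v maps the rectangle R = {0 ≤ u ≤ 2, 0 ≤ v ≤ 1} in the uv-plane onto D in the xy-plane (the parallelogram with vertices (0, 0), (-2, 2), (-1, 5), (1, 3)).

Compute the Jacobian determinant of (x, y) with respect to (u, v):

    ∂(x,y)/∂(u,v) = | -1  1 | = (-1)(3) - (1)(1) = -4.
                   | 1  3 |

Its absolute value is |J| = 4 (the area scaling factor).

Substituting x = -u + v, y = u + 3v into the integrand,

    x - y → -2u - 2v,

so the integral becomes

    ∬_R (-2u - 2v) · |J| du dv = ∫_0^2 ∫_0^1 (-8u - 8v) dv du.

Inner (v): -8u - 4.
Outer (u): -24.

Therefore ∬_D (x - y) dx dy = -24.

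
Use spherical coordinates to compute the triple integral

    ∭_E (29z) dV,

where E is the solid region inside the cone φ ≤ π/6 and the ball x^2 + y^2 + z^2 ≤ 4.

In spherical coordinates, x = ρ sin(φ) cos(θ), y = ρ sin(φ) sin(θ), z = ρ cos(φ), and dV = ρ^2 sin(φ) dρ dφ dθ.

The integrand becomes 29ρ cos(φ), so

    ∭_E (29z) dV = ∫_{0}^{2π} ∫_{0}^{π/6} ∫_{0}^{2} (29ρ cos(φ)) · ρ^2 sin(φ) dρ dφ dθ.

Inner (ρ): 58sin(2φ).
Middle (φ): 29/2.
Outer (θ): 29π.

Therefore the triple integral equals 29π.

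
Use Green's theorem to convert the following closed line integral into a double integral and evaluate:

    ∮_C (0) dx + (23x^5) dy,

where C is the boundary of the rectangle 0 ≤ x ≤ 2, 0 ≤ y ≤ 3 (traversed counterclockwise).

Green's theorem converts the closed line integral into a double integral over the enclosed region D:

    ∮_C P dx + Q dy = ∬_D (∂Q/∂x - ∂P/∂y) dA.

Here P = 0, Q = 23x^5, so

    ∂Q/∂x = 115x^4,    ∂P/∂y = 0,
    ∂Q/∂x - ∂P/∂y = 115x^4.

D is the region 0 ≤ x ≤ 2, 0 ≤ y ≤ 3. Evaluating the double integral:

    ∬_D (115x^4) dA = ∫_0^{2} ∫_0^{3} (115x^4) dy dx.

Inner (y from 0 to 3): 345x^4.
Outer (x from 0 to 2): 2208.

Therefore ∮_C P dx + Q dy = 2208.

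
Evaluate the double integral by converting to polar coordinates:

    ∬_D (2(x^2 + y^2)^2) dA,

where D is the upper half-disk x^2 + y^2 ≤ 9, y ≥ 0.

The region D is 0 ≤ r ≤ 3, 0 ≤ θ ≤ π in polar coordinates, where x = r cos(θ), y = r sin(θ), and dA = r dr dθ.

Under the substitution, the integrand becomes 2r^4, so

    ∬_D (2(x^2 + y^2)^2) dA = ∫_{0}^{π} ∫_{0}^{3} (2r^4) · r dr dθ.

Inner integral (in r): ∫_{0}^{3} (2r^4) · r dr = 243.

Outer integral (in θ): ∫_{0}^{π} (243) dθ = 243π.

Therefore ∬_D (2(x^2 + y^2)^2) dA = 243π.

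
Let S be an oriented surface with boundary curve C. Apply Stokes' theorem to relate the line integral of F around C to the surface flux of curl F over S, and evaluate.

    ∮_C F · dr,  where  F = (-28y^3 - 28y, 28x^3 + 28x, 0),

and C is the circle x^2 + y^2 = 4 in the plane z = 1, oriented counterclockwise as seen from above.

Let S be the flat disk x^2 + y^2 ≤ 4 in the plane z = 1, with upward unit normal n̂ = ẑ. By Stokes' theorem,

    ∮_C F · dr = ∬_S (∇ × F) · n̂ dS = ∬_D (curl F)_z dA,

where D is the disk x^2 + y^2 ≤ 4.

Compute the curl of F = (-28y^3 - 28y, 28x^3 + 28x, 0):
    (∇ × F)_x = ∂F_z/∂y - ∂F_y/∂z = 0,
    (∇ × F)_y = ∂F_x/∂z - ∂F_z/∂x = 0,
    (∇ × F)_z = ∂F_y/∂x - ∂F_x/∂y = 84x^2 + 84y^2 + 56.

On z = 1, (curl F)_z = 84x^2 + 84y^2 + 56.

Convert to polar (x = r cos θ, y = r sin θ, dA = r dr dθ); the integrand becomes 84r^2 + 56, so

    ∬_D (curl F)_z dA = ∫_0^{2π} ∫_0^{2} (84r^2 + 56) · r dr dθ.

Inner (r from 0 to 2): 448.
Outer (θ from 0 to 2π): 896π.

Therefore ∮_C F · dr = 896π.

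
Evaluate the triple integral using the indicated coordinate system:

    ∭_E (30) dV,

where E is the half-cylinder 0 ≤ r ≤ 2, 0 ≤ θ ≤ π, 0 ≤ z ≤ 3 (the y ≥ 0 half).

In cylindrical coordinates, x = r cos(θ), y = r sin(θ), z = z, and dV = r dr dθ dz.

The integrand becomes 30, so

    ∭_E (30) dV = ∫_{0}^{π} ∫_{0}^{2} ∫_{0}^{3} (30) · r dz dr dθ.

Inner (z): 90r.
Middle (r from 0 to 2): 180.
Outer (θ): 180π.

Therefore the triple integral equals 180π.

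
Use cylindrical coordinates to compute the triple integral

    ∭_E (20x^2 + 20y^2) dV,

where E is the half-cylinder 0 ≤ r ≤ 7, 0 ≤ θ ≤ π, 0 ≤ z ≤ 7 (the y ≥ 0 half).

In cylindrical coordinates, x = r cos(θ), y = r sin(θ), z = z, and dV = r dr dθ dz.

The integrand becomes 20r^2, so

    ∭_E (20x^2 + 20y^2) dV = ∫_{0}^{π} ∫_{0}^{7} ∫_{0}^{7} (20r^2) · r dz dr dθ.

Inner (z): 140r^3.
Middle (r from 0 to 7): 84035.
Outer (θ): 84035π.

Therefore the triple integral equals 84035π.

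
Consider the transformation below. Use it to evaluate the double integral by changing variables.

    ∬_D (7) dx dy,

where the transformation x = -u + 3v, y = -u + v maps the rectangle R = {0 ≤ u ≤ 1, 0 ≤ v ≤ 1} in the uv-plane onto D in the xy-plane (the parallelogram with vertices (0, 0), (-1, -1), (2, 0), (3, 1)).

Compute the Jacobian determinant of (x, y) with respect to (u, v):

    ∂(x,y)/∂(u,v) = | -1  3 | = (-1)(1) - (3)(-1) = 2.
                   | -1  1 |

Its absolute value is |J| = 2 (the area scaling factor).

Substituting x = -u + 3v, y = -u + v into the integrand,

    7 → 7,

so the integral becomes

    ∬_R (7) · |J| du dv = ∫_0^1 ∫_0^1 (14) dv du.

Inner (v): 14.
Outer (u): 14.

Therefore ∬_D (7) dx dy = 14.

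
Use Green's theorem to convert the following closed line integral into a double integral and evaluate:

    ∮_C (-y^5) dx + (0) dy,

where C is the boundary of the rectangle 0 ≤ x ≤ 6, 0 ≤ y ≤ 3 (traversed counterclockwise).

Green's theorem converts the closed line integral into a double integral over the enclosed region D:

    ∮_C P dx + Q dy = ∬_D (∂Q/∂x - ∂P/∂y) dA.

Here P = -y^5, Q = 0, so

    ∂Q/∂x = 0,    ∂P/∂y = -5y^4,
    ∂Q/∂x - ∂P/∂y = 5y^4.

D is the region 0 ≤ x ≤ 6, 0 ≤ y ≤ 3. Evaluating the double integral:

    ∬_D (5y^4) dA = ∫_0^{6} ∫_0^{3} (5y^4) dy dx.

Inner (y from 0 to 3): 243.
Outer (x from 0 to 6): 1458.

Therefore ∮_C P dx + Q dy = 1458.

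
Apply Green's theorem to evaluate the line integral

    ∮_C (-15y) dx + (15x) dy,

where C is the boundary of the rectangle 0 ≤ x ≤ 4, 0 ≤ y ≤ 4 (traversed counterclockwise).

Green's theorem converts the closed line integral into a double integral over the enclosed region D:

    ∮_C P dx + Q dy = ∬_D (∂Q/∂x - ∂P/∂y) dA.

Here P = -15y, Q = 15x, so

    ∂Q/∂x = 15,    ∂P/∂y = -15,
    ∂Q/∂x - ∂P/∂y = 30.

D is the region 0 ≤ x ≤ 4, 0 ≤ y ≤ 4. Evaluating the double integral:

    ∬_D (30) dA = ∫_0^{4} ∫_0^{4} (30) dy dx.

Inner (y from 0 to 4): 120.
Outer (x from 0 to 4): 480.

Therefore ∮_C P dx + Q dy = 480.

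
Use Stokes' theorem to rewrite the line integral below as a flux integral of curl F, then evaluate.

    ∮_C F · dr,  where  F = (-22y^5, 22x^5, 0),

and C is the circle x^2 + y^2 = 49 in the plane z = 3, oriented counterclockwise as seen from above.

Let S be the flat disk x^2 + y^2 ≤ 49 in the plane z = 3, with upward unit normal n̂ = ẑ. By Stokes' theorem,

    ∮_C F · dr = ∬_S (∇ × F) · n̂ dS = ∬_D (curl F)_z dA,

where D is the disk x^2 + y^2 ≤ 49.

Compute the curl of F = (-22y^5, 22x^5, 0):
    (∇ × F)_x = ∂F_z/∂y - ∂F_y/∂z = 0,
    (∇ × F)_y = ∂F_x/∂z - ∂F_z/∂x = 0,
    (∇ × F)_z = ∂F_y/∂x - ∂F_x/∂y = 110x^4 + 110y^4.

On z = 3, (curl F)_z = 110x^4 + 110y^4.

Convert to polar (x = r cos θ, y = r sin θ, dA = r dr dθ); the integrand becomes 110r^4(sin(θ)^4 + cos(θ)^4), so

    ∬_D (curl F)_z dA = ∫_0^{2π} ∫_0^{7} (110r^4(sin(θ)^4 + cos(θ)^4)) · r dr dθ.

Inner (r from 0 to 7): 6470695sin(θ)^4/3 + 6470695cos(θ)^4/3.
Outer (θ from 0 to 2π): 6470695π/2.

Therefore ∮_C F · dr = 6470695π/2.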